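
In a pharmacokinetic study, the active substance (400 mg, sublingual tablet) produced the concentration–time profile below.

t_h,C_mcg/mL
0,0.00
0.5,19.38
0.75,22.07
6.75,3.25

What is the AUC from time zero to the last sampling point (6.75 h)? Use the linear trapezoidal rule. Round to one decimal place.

AUC = 86.0 mcg/mL·h

Trapezoidal AUC_0→6.75:
  [0→0.5]: (0.00+19.38)/2 × 0.5 = 4.845
  [0.5→0.75]: (19.38+22.07)/2 × 0.25 = 5.18125
  [0.75→6.75]: (22.07+3.25)/2 × 6 = 75.96
  Sum = 85.98625 mcg/mL·h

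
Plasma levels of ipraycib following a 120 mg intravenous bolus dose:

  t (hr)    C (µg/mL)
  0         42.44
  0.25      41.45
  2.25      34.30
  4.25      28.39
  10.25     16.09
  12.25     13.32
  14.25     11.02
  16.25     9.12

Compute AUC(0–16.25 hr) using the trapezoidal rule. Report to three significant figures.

AUC = 356 µg/mL·hr

Trapezoidal AUC_0→16.25:
  [0→0.25]: (42.44+41.45)/2 × 0.25 = 10.48625
  [0.25→2.25]: (41.45+34.30)/2 × 2 = 75.75
  [2.25→4.25]: (34.30+28.39)/2 × 2 = 62.69
  [4.25→10.25]: (28.39+16.09)/2 × 6 = 133.44
  [10.25→12.25]: (16.09+13.32)/2 × 2 = 29.41
  [12.25→14.25]: (13.32+11.02)/2 × 2 = 24.34
  [14.25→16.25]: (11.02+9.12)/2 × 2 = 20.14
  Sum = 356.25625 µg/mL·hr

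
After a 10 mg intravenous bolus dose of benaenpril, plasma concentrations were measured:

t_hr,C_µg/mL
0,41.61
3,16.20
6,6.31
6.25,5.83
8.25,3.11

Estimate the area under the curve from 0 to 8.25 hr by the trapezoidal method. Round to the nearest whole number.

Trapezoidal AUC_0→8.25:
  [0→3]: (41.61+16.20)/2 × 3 = 86.715
  [3→6]: (16.20+6.31)/2 × 3 = 33.765
  [6→6.25]: (6.31+5.83)/2 × 0.25 = 1.5175
  [6.25→8.25]: (5.83+3.11)/2 × 2 = 8.94
  Sum = 130.9375 µg/mL·hr

AUC = 131 µg/mL·hr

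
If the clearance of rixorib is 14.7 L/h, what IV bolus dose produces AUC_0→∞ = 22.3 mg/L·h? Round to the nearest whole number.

Dose_iv = CL × AUC_0→∞
     = 14.7 × 22.3 = 327.81 mg

Dose = 328 mg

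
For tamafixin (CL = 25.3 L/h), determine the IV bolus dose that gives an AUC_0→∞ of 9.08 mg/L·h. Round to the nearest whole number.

Dose_iv = CL × AUC_0→∞
     = 25.3 × 9.08 = 229.724 mg

Dose = 230 mg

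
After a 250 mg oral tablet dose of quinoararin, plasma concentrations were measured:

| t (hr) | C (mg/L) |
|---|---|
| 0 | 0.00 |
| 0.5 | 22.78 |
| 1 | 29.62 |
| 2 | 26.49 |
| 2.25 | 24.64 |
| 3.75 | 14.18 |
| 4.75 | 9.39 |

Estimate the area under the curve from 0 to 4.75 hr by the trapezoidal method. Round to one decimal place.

AUC = 94.1 mg/L·hr

Trapezoidal AUC_0→4.75:
  [0→0.5]: (0.00+22.78)/2 × 0.5 = 5.695
  [0.5→1]: (22.78+29.62)/2 × 0.5 = 13.1
  [1→2]: (29.62+26.49)/2 × 1 = 28.055
  [2→2.25]: (26.49+24.64)/2 × 0.25 = 6.39125
  [2.25→3.75]: (24.64+14.18)/2 × 1.5 = 29.115
  [3.75→4.75]: (14.18+9.39)/2 × 1 = 11.785
  Sum = 94.14125 mg/L·hr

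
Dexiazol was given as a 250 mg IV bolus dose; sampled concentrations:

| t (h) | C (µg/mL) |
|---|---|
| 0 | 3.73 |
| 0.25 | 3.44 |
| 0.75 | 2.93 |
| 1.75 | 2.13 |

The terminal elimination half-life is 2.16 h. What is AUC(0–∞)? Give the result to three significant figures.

AUC = 11.7 µg/mL·h

Trapezoidal AUC_0→1.75:
  [0→0.25]: (3.73+3.44)/2 × 0.25 = 0.89625
  [0.25→0.75]: (3.44+2.93)/2 × 0.5 = 1.5925
  [0.75→1.75]: (2.93+2.13)/2 × 1 = 2.53
  Sum = 5.01875 µg/mL·h
k_e = ln2 / t½ = 0.693147 / 2.16 = 0.3209 h^-1
Extrapolated tail: C_last / k_e = 2.13 / 0.3209 = 6.638
AUC_0→∞ = 5.01875 + 6.638 = 11.65675 µg/mL·h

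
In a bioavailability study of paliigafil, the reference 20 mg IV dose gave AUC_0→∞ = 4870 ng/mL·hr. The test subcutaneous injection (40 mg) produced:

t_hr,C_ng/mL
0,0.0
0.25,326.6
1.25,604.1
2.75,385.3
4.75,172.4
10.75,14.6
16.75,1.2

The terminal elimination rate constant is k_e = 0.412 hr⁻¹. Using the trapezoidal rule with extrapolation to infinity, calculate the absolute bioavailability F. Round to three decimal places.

F = 0.248

Trapezoidal AUC_0→16.75 (subcutaneous injection):
  [0→0.25]: (0.0+326.6)/2 × 0.25 = 40.825
  [0.25→1.25]: (326.6+604.1)/2 × 1 = 465.35
  [1.25→2.75]: (604.1+385.3)/2 × 1.5 = 742.05
  [2.75→4.75]: (385.3+172.4)/2 × 2 = 557.7
  [4.75→10.75]: (172.4+14.6)/2 × 6 = 561.0
  [10.75→16.75]: (14.6+1.2)/2 × 6 = 47.4
  Sum = 2414.325 ng/mL·hr
Tail: C_last/k_e = 1.2/0.412 = 2.913
AUC_0→∞ (subcutaneous injection) = 2414.325 + 2.913 = 2417.238 ng/mL·hr
F = (AUC_ev/D_ev)/(AUC_iv/D_iv) = (2417.238/40)/(4870/20) = 60.43095/243.5 = 0.2482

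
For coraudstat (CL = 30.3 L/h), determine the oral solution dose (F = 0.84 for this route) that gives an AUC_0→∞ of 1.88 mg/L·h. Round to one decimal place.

Dose = CL × AUC_0→∞ / F
     = 30.3 × 1.88 / 0.84 = 67.8143 mg

Dose = 67.8 mg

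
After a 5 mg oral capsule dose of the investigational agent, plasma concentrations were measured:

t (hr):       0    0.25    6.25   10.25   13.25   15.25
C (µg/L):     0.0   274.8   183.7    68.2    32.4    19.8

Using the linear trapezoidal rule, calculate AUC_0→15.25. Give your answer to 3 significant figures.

Trapezoidal AUC_0→15.25:
  [0→0.25]: (0.0+274.8)/2 × 0.25 = 34.35
  [0.25→6.25]: (274.8+183.7)/2 × 6 = 1375.5
  [6.25→10.25]: (183.7+68.2)/2 × 4 = 503.8
  [10.25→13.25]: (68.2+32.4)/2 × 3 = 150.9
  [13.25→15.25]: (32.4+19.8)/2 × 2 = 52.2
  Sum = 2116.75 µg/L·hr

AUC = 2120 µg/L·hr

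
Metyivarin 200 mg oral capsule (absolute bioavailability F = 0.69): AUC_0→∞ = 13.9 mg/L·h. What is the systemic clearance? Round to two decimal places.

CL = 9.93 L/h

CL = F × Dose / AUC_0→∞
   = 0.69 × 200 / 13.9 = 9.92806 L/h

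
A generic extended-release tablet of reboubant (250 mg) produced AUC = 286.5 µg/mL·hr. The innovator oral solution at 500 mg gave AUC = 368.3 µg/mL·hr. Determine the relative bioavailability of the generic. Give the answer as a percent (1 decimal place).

F_rel = (AUC_test/D_test) / (AUC_ref/D_ref)
      = (286.5/250) / (368.3/500)
      = 1.146 / 0.7366 = 1.5558 = 155.58%

F_rel = 155.6%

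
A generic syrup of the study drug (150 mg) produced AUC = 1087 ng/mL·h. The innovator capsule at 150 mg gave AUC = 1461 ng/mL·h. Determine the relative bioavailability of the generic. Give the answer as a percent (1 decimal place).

F_rel = 74.4%

F_rel = (AUC_test/D_test) / (AUC_ref/D_ref)
      = (1087/150) / (1461/150)
      = 7.24667 / 9.74 = 0.7440 = 74.40%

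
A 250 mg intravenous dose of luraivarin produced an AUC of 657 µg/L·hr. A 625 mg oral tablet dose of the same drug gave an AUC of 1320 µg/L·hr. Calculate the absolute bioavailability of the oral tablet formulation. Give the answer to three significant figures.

F = 0.804

F = (AUC_ev / D_ev) / (AUC_iv / D_iv)
  = (1320/625) / (657/250)
  = 2.112 / 2.628 = 0.8037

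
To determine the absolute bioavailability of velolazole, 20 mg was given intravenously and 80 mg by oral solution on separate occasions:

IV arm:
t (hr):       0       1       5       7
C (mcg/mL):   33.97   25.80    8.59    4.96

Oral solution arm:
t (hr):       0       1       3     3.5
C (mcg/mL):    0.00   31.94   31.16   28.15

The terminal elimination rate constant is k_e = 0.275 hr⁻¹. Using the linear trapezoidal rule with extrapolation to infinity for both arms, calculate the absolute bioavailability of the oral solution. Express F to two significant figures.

Trapezoidal AUC_0→7 (IV):
  [0→1]: (33.97+25.80)/2 × 1 = 29.885
  [1→5]: (25.80+8.59)/2 × 4 = 68.78
  [5→7]: (8.59+4.96)/2 × 2 = 13.55
  Sum = 112.215 mcg/mL·hr
IV tail: 4.96/0.275 = 18.036; AUC_iv,0→∞ = 112.215 + 18.036 = 130.251 mcg/mL·hr
Trapezoidal AUC_0→3.5 (oral solution):
  [0→1]: (0.00+31.94)/2 × 1 = 15.97
  [1→3]: (31.94+31.16)/2 × 2 = 63.1
  [3→3.5]: (31.16+28.15)/2 × 0.5 = 14.8275
  Sum = 93.8975 mcg/mL·hr
oral solution tail: 28.15/0.275 = 102.364; AUC_ev,0→∞ = 93.8975 + 102.364 = 196.2615 mcg/mL·hr
F = (AUC_ev/D_ev)/(AUC_iv/D_iv) = (196.2615/80)/(130.251/20) = 2.45327/6.51255 = 0.3767

F = 0.38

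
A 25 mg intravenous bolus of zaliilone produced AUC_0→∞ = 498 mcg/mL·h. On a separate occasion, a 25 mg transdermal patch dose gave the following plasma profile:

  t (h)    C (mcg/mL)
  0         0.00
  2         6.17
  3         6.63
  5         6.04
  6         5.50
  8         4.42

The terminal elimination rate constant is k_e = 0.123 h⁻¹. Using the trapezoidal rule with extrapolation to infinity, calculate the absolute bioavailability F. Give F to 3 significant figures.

F = 0.154

Trapezoidal AUC_0→8 (transdermal patch):
  [0→2]: (0.00+6.17)/2 × 2 = 6.17
  [2→3]: (6.17+6.63)/2 × 1 = 6.4
  [3→5]: (6.63+6.04)/2 × 2 = 12.67
  [5→6]: (6.04+5.50)/2 × 1 = 5.77
  [6→8]: (5.50+4.42)/2 × 2 = 9.92
  Sum = 40.93 mcg/mL·h
Tail: C_last/k_e = 4.42/0.123 = 35.935
AUC_0→∞ (transdermal patch) = 40.93 + 35.935 = 76.865 mcg/mL·h
F = (AUC_ev/D_ev)/(AUC_iv/D_iv) = (76.865/25)/(498/25) = 3.0746/19.92 = 0.1543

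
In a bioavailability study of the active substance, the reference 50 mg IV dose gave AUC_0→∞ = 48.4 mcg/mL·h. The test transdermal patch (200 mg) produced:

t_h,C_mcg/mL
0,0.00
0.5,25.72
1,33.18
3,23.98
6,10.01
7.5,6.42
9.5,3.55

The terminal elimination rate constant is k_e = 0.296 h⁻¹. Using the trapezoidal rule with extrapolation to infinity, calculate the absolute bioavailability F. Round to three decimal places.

F = 0.845

Trapezoidal AUC_0→9.5 (transdermal patch):
  [0→0.5]: (0.00+25.72)/2 × 0.5 = 6.43
  [0.5→1]: (25.72+33.18)/2 × 0.5 = 14.725
  [1→3]: (33.18+23.98)/2 × 2 = 57.16
  [3→6]: (23.98+10.01)/2 × 3 = 50.985
  [6→7.5]: (10.01+6.42)/2 × 1.5 = 12.3225
  [7.5→9.5]: (6.42+3.55)/2 × 2 = 9.97
  Sum = 151.5925 mcg/mL·h
Tail: C_last/k_e = 3.55/0.296 = 11.993
AUC_0→∞ (transdermal patch) = 151.5925 + 11.993 = 163.5855 mcg/mL·h
F = (AUC_ev/D_ev)/(AUC_iv/D_iv) = (163.5855/200)/(48.4/50) = 0.8179275/0.968 = 0.8450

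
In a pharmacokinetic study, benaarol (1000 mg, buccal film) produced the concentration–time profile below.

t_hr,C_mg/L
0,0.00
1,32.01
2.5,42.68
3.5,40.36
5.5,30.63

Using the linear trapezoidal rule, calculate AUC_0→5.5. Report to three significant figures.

AUC = 185 mg/L·hr

Trapezoidal AUC_0→5.5:
  [0→1]: (0.00+32.01)/2 × 1 = 16.005
  [1→2.5]: (32.01+42.68)/2 × 1.5 = 56.0175
  [2.5→3.5]: (42.68+40.36)/2 × 1 = 41.52
  [3.5→5.5]: (40.36+30.63)/2 × 2 = 70.99
  Sum = 184.5325 mg/L·hr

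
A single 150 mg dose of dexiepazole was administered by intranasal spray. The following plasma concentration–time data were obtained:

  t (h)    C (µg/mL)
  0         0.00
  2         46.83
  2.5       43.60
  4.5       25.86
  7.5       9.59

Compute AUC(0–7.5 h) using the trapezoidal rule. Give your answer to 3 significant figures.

Trapezoidal AUC_0→7.5:
  [0→2]: (0.00+46.83)/2 × 2 = 46.83
  [2→2.5]: (46.83+43.60)/2 × 0.5 = 22.6075
  [2.5→4.5]: (43.60+25.86)/2 × 2 = 69.46
  [4.5→7.5]: (25.86+9.59)/2 × 3 = 53.175
  Sum = 192.0725 µg/mL·h

AUC = 192 µg/mL·h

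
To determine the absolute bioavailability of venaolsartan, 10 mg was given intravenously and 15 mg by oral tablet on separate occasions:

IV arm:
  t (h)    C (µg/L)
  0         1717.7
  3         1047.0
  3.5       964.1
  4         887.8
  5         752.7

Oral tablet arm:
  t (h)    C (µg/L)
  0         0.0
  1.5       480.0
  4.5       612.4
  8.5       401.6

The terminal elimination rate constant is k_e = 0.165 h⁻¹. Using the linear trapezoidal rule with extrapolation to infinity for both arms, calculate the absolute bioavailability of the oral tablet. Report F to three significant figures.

F = 0.410

Trapezoidal AUC_0→5 (IV):
  [0→3]: (1717.7+1047.0)/2 × 3 = 4147.05
  [3→3.5]: (1047.0+964.1)/2 × 0.5 = 502.775
  [3.5→4]: (964.1+887.8)/2 × 0.5 = 462.975
  [4→5]: (887.8+752.7)/2 × 1 = 820.25
  Sum = 5933.05 µg/L·h
IV tail: 752.7/0.165 = 4561.818; AUC_iv,0→∞ = 5933.05 + 4561.818 = 10494.868 µg/L·h
Trapezoidal AUC_0→8.5 (oral tablet):
  [0→1.5]: (0.0+480.0)/2 × 1.5 = 360.0
  [1.5→4.5]: (480.0+612.4)/2 × 3 = 1638.6
  [4.5→8.5]: (612.4+401.6)/2 × 4 = 2028.0
  Sum = 4026.6 µg/L·h
oral tablet tail: 401.6/0.165 = 2433.939; AUC_ev,0→∞ = 4026.6 + 2433.939 = 6460.539 µg/L·h
F = (AUC_ev/D_ev)/(AUC_iv/D_iv) = (6460.539/15)/(10494.868/10) = 430.7026/1049.4868 = 0.4104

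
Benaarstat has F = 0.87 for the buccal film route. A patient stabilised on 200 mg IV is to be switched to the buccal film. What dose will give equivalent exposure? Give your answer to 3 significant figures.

For equal systemic exposure: F × D_ev = D_iv
D_ev = D_iv / F = 200 / 0.87 = 229.885 mg

D_buccal = 230 mg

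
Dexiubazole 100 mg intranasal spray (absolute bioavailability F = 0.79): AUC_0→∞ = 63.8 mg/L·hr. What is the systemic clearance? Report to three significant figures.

CL = 1.24 L/hr

CL = F × Dose / AUC_0→∞
   = 0.79 × 100 / 63.8 = 1.23824 L/hr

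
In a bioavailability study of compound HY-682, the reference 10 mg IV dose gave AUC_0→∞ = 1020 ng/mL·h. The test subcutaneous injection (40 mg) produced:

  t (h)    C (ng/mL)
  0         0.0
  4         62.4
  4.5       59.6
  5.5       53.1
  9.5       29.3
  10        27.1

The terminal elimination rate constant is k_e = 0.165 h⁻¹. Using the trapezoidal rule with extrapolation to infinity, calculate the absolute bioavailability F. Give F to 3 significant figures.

F = 0.136

Trapezoidal AUC_0→10 (subcutaneous injection):
  [0→4]: (0.0+62.4)/2 × 4 = 124.8
  [4→4.5]: (62.4+59.6)/2 × 0.5 = 30.5
  [4.5→5.5]: (59.6+53.1)/2 × 1 = 56.35
  [5.5→9.5]: (53.1+29.3)/2 × 4 = 164.8
  [9.5→10]: (29.3+27.1)/2 × 0.5 = 14.1
  Sum = 390.55 ng/mL·h
Tail: C_last/k_e = 27.1/0.165 = 164.242
AUC_0→∞ (subcutaneous injection) = 390.55 + 164.242 = 554.792 ng/mL·h
F = (AUC_ev/D_ev)/(AUC_iv/D_iv) = (554.792/40)/(1020/10) = 13.8698/102 = 0.1360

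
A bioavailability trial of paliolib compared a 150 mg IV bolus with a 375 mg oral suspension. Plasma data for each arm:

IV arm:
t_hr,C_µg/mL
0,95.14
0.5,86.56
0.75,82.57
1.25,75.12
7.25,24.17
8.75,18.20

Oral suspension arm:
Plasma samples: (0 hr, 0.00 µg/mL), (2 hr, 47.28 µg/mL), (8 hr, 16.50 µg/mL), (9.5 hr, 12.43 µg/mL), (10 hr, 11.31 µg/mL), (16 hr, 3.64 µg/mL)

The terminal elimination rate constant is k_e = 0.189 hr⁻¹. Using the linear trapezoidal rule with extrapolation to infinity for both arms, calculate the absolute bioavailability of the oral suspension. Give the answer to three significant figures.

F = 0.248

Trapezoidal AUC_0→8.75 (IV):
  [0→0.5]: (95.14+86.56)/2 × 0.5 = 45.425
  [0.5→0.75]: (86.56+82.57)/2 × 0.25 = 21.14125
  [0.75→1.25]: (82.57+75.12)/2 × 0.5 = 39.4225
  [1.25→7.25]: (75.12+24.17)/2 × 6 = 297.87
  [7.25→8.75]: (24.17+18.20)/2 × 1.5 = 31.7775
  Sum = 435.63625 µg/mL·hr
IV tail: 18.20/0.189 = 96.296; AUC_iv,0→∞ = 435.63625 + 96.296 = 531.93225 µg/mL·hr
Trapezoidal AUC_0→16 (oral suspension):
  [0→2]: (0.00+47.28)/2 × 2 = 47.28
  [2→8]: (47.28+16.50)/2 × 6 = 191.34
  [8→9.5]: (16.50+12.43)/2 × 1.5 = 21.6975
  [9.5→10]: (12.43+11.31)/2 × 0.5 = 5.935
  [10→16]: (11.31+3.64)/2 × 6 = 44.85
  Sum = 311.1025 µg/mL·hr
oral suspension tail: 3.64/0.189 = 19.259; AUC_ev,0→∞ = 311.1025 + 19.259 = 330.3615 µg/mL·hr
F = (AUC_ev/D_ev)/(AUC_iv/D_iv) = (330.3615/375)/(531.93225/150) = 0.880964/3.546215 = 0.2484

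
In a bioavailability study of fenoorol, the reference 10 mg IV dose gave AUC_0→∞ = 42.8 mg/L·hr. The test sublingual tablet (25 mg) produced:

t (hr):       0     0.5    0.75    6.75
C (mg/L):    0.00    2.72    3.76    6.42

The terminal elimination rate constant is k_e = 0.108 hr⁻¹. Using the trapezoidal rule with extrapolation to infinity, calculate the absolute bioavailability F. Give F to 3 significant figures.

F = 0.855

Trapezoidal AUC_0→6.75 (sublingual tablet):
  [0→0.5]: (0.00+2.72)/2 × 0.5 = 0.68
  [0.5→0.75]: (2.72+3.76)/2 × 0.25 = 0.81
  [0.75→6.75]: (3.76+6.42)/2 × 6 = 30.54
  Sum = 32.03 mg/L·hr
Tail: C_last/k_e = 6.42/0.108 = 59.444
AUC_0→∞ (sublingual tablet) = 32.03 + 59.444 = 91.474 mg/L·hr
F = (AUC_ev/D_ev)/(AUC_iv/D_iv) = (91.474/25)/(42.8/10) = 3.65896/4.28 = 0.8549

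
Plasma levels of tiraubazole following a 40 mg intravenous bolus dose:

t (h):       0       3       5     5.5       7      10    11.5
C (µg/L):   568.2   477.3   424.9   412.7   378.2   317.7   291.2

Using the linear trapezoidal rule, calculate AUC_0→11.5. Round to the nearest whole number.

AUC = 4774 µg/L·h

Trapezoidal AUC_0→11.5:
  [0→3]: (568.2+477.3)/2 × 3 = 1568.25
  [3→5]: (477.3+424.9)/2 × 2 = 902.2
  [5→5.5]: (424.9+412.7)/2 × 0.5 = 209.4
  [5.5→7]: (412.7+378.2)/2 × 1.5 = 593.175
  [7→10]: (378.2+317.7)/2 × 3 = 1043.85
  [10→11.5]: (317.7+291.2)/2 × 1.5 = 456.675
  Sum = 4773.55 µg/L·h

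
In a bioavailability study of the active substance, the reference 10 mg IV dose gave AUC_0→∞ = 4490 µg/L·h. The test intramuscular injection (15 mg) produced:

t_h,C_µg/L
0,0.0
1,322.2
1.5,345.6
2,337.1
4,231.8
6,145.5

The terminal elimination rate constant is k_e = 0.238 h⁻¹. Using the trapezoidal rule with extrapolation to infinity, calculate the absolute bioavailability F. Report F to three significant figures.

F = 0.305

Trapezoidal AUC_0→6 (intramuscular injection):
  [0→1]: (0.0+322.2)/2 × 1 = 161.1
  [1→1.5]: (322.2+345.6)/2 × 0.5 = 166.95
  [1.5→2]: (345.6+337.1)/2 × 0.5 = 170.675
  [2→4]: (337.1+231.8)/2 × 2 = 568.9
  [4→6]: (231.8+145.5)/2 × 2 = 377.3
  Sum = 1444.925 µg/L·h
Tail: C_last/k_e = 145.5/0.238 = 611.345
AUC_0→∞ (intramuscular injection) = 1444.925 + 611.345 = 2056.27 µg/L·h
F = (AUC_ev/D_ev)/(AUC_iv/D_iv) = (2056.27/15)/(4490/10) = 137.085/449 = 0.3053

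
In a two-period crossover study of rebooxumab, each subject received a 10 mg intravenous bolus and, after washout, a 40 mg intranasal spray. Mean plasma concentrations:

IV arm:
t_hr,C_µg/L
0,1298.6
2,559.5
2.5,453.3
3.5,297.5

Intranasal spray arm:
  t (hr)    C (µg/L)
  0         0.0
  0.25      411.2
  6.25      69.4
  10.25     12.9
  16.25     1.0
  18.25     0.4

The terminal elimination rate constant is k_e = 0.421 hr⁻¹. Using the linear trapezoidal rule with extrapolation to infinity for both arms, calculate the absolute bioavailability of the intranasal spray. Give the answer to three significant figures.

Trapezoidal AUC_0→3.5 (IV):
  [0→2]: (1298.6+559.5)/2 × 2 = 1858.1
  [2→2.5]: (559.5+453.3)/2 × 0.5 = 253.2
  [2.5→3.5]: (453.3+297.5)/2 × 1 = 375.4
  Sum = 2486.7 µg/L·hr
IV tail: 297.5/0.421 = 706.651; AUC_iv,0→∞ = 2486.7 + 706.651 = 3193.351 µg/L·hr
Trapezoidal AUC_0→18.25 (intranasal spray):
  [0→0.25]: (0.0+411.2)/2 × 0.25 = 51.4
  [0.25→6.25]: (411.2+69.4)/2 × 6 = 1441.8
  [6.25→10.25]: (69.4+12.9)/2 × 4 = 164.6
  [10.25→16.25]: (12.9+1.0)/2 × 6 = 41.7
  [16.25→18.25]: (1.0+0.4)/2 × 2 = 1.4
  Sum = 1700.9 µg/L·hr
intranasal spray tail: 0.4/0.421 = 0.950; AUC_ev,0→∞ = 1700.9 + 0.950 = 1701.85 µg/L·hr
F = (AUC_ev/D_ev)/(AUC_iv/D_iv) = (1701.85/40)/(3193.351/10) = 42.54625/319.3351 = 0.1332

F = 0.133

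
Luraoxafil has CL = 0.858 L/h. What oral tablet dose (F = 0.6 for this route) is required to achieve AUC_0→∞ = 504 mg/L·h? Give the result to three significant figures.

Dose = CL × AUC_0→∞ / F
     = 0.858 × 504 / 0.6 = 720.72 mg

Dose = 721 mg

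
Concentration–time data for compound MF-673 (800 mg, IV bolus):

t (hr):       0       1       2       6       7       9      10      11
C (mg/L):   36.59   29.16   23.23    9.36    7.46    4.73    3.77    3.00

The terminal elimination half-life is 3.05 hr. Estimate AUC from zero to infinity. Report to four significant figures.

Trapezoidal AUC_0→11:
  [0→1]: (36.59+29.16)/2 × 1 = 32.875
  [1→2]: (29.16+23.23)/2 × 1 = 26.195
  [2→6]: (23.23+9.36)/2 × 4 = 65.18
  [6→7]: (9.36+7.46)/2 × 1 = 8.41
  [7→9]: (7.46+4.73)/2 × 2 = 12.19
  [9→10]: (4.73+3.77)/2 × 1 = 4.25
  [10→11]: (3.77+3.00)/2 × 1 = 3.385
  Sum = 152.485 mg/L·hr
k_e = ln2 / t½ = 0.693147 / 3.05 = 0.2273 hr^-1
Extrapolated tail: C_last / k_e = 3.00 / 0.2273 = 13.198
AUC_0→∞ = 152.485 + 13.198 = 165.683 mg/L·hr

AUC = 165.7 mg/L·hr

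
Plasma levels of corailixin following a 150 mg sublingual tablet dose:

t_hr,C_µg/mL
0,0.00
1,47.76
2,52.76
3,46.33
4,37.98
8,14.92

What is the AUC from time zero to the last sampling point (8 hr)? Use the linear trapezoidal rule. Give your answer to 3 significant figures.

Trapezoidal AUC_0→8:
  [0→1]: (0.00+47.76)/2 × 1 = 23.88
  [1→2]: (47.76+52.76)/2 × 1 = 50.26
  [2→3]: (52.76+46.33)/2 × 1 = 49.545
  [3→4]: (46.33+37.98)/2 × 1 = 42.155
  [4→8]: (37.98+14.92)/2 × 4 = 105.8
  Sum = 271.64 µg/mL·hr

AUC = 272 µg/mL·hr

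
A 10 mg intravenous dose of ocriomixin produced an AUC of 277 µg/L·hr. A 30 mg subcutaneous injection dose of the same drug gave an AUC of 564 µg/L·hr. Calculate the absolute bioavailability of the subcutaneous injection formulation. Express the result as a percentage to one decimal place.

F = 67.9%

F = (AUC_ev / D_ev) / (AUC_iv / D_iv)
  = (564/30) / (277/10)
  = 18.8 / 27.7 = 0.6787
  = 67.87%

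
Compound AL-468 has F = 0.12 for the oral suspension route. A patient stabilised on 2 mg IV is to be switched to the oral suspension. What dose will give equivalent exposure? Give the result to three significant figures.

D_oral = 16.7 mg

For equal systemic exposure: F × D_ev = D_iv
D_ev = D_iv / F = 2 / 0.12 = 16.6667 mg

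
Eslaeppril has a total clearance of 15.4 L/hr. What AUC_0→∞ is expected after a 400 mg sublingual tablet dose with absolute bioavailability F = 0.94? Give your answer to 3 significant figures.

AUC_0→∞ = F × Dose / CL
        = 0.94 × 400 / 15.4 = 24.4156 mg/L·hr

AUC = 24.4 mg/L·hr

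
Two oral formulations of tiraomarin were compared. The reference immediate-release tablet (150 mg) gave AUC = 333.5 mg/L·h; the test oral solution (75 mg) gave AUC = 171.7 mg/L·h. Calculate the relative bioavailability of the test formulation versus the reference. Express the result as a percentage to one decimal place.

F_rel = 103.0%

F_rel = (AUC_test/D_test) / (AUC_ref/D_ref)
      = (171.7/75) / (333.5/150)
      = 2.28933 / 2.22333 = 1.0297 = 102.97%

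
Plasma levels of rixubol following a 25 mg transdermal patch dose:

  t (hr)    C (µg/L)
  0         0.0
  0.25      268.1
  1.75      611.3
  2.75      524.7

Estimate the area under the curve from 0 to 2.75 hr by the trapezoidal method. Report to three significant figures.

AUC = 1260 µg/L·hr

Trapezoidal AUC_0→2.75:
  [0→0.25]: (0.0+268.1)/2 × 0.25 = 33.5125
  [0.25→1.75]: (268.1+611.3)/2 × 1.5 = 659.55
  [1.75→2.75]: (611.3+524.7)/2 × 1 = 568.0
  Sum = 1261.0625 µg/L·hr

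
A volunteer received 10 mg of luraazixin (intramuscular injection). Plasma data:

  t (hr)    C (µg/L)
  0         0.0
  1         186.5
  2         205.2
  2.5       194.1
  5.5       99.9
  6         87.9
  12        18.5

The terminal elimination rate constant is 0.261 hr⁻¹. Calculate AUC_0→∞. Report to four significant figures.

AUC = 1267 µg/L·hr

Trapezoidal AUC_0→12:
  [0→1]: (0.0+186.5)/2 × 1 = 93.25
  [1→2]: (186.5+205.2)/2 × 1 = 195.85
  [2→2.5]: (205.2+194.1)/2 × 0.5 = 99.825
  [2.5→5.5]: (194.1+99.9)/2 × 3 = 441.0
  [5.5→6]: (99.9+87.9)/2 × 0.5 = 46.95
  [6→12]: (87.9+18.5)/2 × 6 = 319.2
  Sum = 1196.075 µg/L·hr
Extrapolated tail: C_last / k_e = 18.5 / 0.261 = 70.881
AUC_0→∞ = 1196.075 + 70.881 = 1266.956 µg/L·hr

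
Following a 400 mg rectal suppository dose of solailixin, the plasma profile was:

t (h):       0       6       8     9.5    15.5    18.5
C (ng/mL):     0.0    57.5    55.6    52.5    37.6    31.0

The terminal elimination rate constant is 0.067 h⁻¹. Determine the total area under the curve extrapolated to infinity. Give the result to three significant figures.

AUC = 1200 ng/mL·h

Trapezoidal AUC_0→18.5:
  [0→6]: (0.0+57.5)/2 × 6 = 172.5
  [6→8]: (57.5+55.6)/2 × 2 = 113.1
  [8→9.5]: (55.6+52.5)/2 × 1.5 = 81.075
  [9.5→15.5]: (52.5+37.6)/2 × 6 = 270.3
  [15.5→18.5]: (37.6+31.0)/2 × 3 = 102.9
  Sum = 739.875 ng/mL·h
Extrapolated tail: C_last / k_e = 31.0 / 0.067 = 462.687
AUC_0→∞ = 739.875 + 462.687 = 1202.562 ng/mL·h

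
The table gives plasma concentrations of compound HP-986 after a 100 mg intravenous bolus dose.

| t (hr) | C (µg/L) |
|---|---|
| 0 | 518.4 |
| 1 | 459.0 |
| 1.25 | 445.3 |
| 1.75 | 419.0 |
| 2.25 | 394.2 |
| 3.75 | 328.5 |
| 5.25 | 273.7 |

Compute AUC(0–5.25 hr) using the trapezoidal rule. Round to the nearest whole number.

AUC = 2015 µg/L·hr

Trapezoidal AUC_0→5.25:
  [0→1]: (518.4+459.0)/2 × 1 = 488.7
  [1→1.25]: (459.0+445.3)/2 × 0.25 = 113.0375
  [1.25→1.75]: (445.3+419.0)/2 × 0.5 = 216.075
  [1.75→2.25]: (419.0+394.2)/2 × 0.5 = 203.3
  [2.25→3.75]: (394.2+328.5)/2 × 1.5 = 542.025
  [3.75→5.25]: (328.5+273.7)/2 × 1.5 = 451.65
  Sum = 2014.7875 µg/L·hr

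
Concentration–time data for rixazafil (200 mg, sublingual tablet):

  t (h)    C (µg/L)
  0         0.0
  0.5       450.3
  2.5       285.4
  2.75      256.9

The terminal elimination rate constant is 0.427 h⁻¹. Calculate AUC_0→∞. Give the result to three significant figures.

AUC = 1520 µg/L·h

Trapezoidal AUC_0→2.75:
  [0→0.5]: (0.0+450.3)/2 × 0.5 = 112.575
  [0.5→2.5]: (450.3+285.4)/2 × 2 = 735.7
  [2.5→2.75]: (285.4+256.9)/2 × 0.25 = 67.7875
  Sum = 916.0625 µg/L·h
Extrapolated tail: C_last / k_e = 256.9 / 0.427 = 601.639
AUC_0→∞ = 916.0625 + 601.639 = 1517.7015 µg/L·h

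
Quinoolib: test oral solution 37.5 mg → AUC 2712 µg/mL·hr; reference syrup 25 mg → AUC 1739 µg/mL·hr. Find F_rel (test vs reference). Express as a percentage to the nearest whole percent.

F_rel = 104%

F_rel = (AUC_test/D_test) / (AUC_ref/D_ref)
      = (2712/37.5) / (1739/25)
      = 72.32 / 69.56 = 1.0397 = 103.97%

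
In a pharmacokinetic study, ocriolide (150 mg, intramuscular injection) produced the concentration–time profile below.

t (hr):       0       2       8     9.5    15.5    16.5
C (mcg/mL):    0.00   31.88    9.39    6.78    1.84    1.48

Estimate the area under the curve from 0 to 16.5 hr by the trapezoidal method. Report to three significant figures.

AUC = 195 mcg/mL·hr

Trapezoidal AUC_0→16.5:
  [0→2]: (0.00+31.88)/2 × 2 = 31.88
  [2→8]: (31.88+9.39)/2 × 6 = 123.81
  [8→9.5]: (9.39+6.78)/2 × 1.5 = 12.1275
  [9.5→15.5]: (6.78+1.84)/2 × 6 = 25.86
  [15.5→16.5]: (1.84+1.48)/2 × 1 = 1.66
  Sum = 195.3375 mcg/mL·hr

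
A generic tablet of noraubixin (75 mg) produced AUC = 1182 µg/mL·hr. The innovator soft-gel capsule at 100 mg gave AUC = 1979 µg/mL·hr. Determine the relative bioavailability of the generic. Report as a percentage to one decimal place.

F_rel = (AUC_test/D_test) / (AUC_ref/D_ref)
      = (1182/75) / (1979/100)
      = 15.76 / 19.79 = 0.7964 = 79.64%

F_rel = 79.6%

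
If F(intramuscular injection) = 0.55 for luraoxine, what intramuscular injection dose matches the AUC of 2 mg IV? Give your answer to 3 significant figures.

D_intramuscular = 3.64 mg

For equal systemic exposure: F × D_ev = D_iv
D_ev = D_iv / F = 2 / 0.55 = 3.63636 mg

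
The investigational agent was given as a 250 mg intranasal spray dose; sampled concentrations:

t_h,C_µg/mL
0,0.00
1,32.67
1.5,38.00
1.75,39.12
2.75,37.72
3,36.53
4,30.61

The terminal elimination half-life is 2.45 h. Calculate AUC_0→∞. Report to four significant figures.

Trapezoidal AUC_0→4:
  [0→1]: (0.00+32.67)/2 × 1 = 16.335
  [1→1.5]: (32.67+38.00)/2 × 0.5 = 17.6675
  [1.5→1.75]: (38.00+39.12)/2 × 0.25 = 9.64
  [1.75→2.75]: (39.12+37.72)/2 × 1 = 38.42
  [2.75→3]: (37.72+36.53)/2 × 0.25 = 9.28125
  [3→4]: (36.53+30.61)/2 × 1 = 33.57
  Sum = 124.91375 µg/mL·h
k_e = ln2 / t½ = 0.693147 / 2.45 = 0.2829 h^-1
Extrapolated tail: C_last / k_e = 30.61 / 0.2829 = 108.201
AUC_0→∞ = 124.91375 + 108.201 = 233.11475 µg/mL·h

AUC = 233.1 µg/mL·h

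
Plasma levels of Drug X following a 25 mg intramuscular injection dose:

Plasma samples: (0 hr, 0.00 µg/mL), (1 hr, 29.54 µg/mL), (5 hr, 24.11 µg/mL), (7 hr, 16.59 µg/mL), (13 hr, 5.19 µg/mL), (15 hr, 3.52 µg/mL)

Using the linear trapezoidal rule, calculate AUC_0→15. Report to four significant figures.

AUC = 236.8 µg/mL·hr

Trapezoidal AUC_0→15:
  [0→1]: (0.00+29.54)/2 × 1 = 14.77
  [1→5]: (29.54+24.11)/2 × 4 = 107.3
  [5→7]: (24.11+16.59)/2 × 2 = 40.7
  [7→13]: (16.59+5.19)/2 × 6 = 65.34
  [13→15]: (5.19+3.52)/2 × 2 = 8.71
  Sum = 236.82 µg/mL·hr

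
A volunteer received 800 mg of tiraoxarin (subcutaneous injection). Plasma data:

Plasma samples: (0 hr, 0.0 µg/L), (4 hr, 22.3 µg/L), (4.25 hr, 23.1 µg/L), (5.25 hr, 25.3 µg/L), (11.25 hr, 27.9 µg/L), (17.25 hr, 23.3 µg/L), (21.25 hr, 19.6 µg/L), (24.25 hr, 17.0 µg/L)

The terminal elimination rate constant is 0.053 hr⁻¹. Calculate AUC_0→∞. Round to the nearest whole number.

Trapezoidal AUC_0→24.25:
  [0→4]: (0.0+22.3)/2 × 4 = 44.6
  [4→4.25]: (22.3+23.1)/2 × 0.25 = 5.675
  [4.25→5.25]: (23.1+25.3)/2 × 1 = 24.2
  [5.25→11.25]: (25.3+27.9)/2 × 6 = 159.6
  [11.25→17.25]: (27.9+23.3)/2 × 6 = 153.6
  [17.25→21.25]: (23.3+19.6)/2 × 4 = 85.8
  [21.25→24.25]: (19.6+17.0)/2 × 3 = 54.9
  Sum = 528.375 µg/L·hr
Extrapolated tail: C_last / k_e = 17.0 / 0.053 = 320.755
AUC_0→∞ = 528.375 + 320.755 = 849.13 µg/L·hr

AUC = 849 µg/L·hr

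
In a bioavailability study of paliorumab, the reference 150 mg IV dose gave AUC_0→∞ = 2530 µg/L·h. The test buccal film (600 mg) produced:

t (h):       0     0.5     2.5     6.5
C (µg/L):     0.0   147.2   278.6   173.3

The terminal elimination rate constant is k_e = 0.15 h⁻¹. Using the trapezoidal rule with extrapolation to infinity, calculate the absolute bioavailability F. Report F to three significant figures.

F = 0.249

Trapezoidal AUC_0→6.5 (buccal film):
  [0→0.5]: (0.0+147.2)/2 × 0.5 = 36.8
  [0.5→2.5]: (147.2+278.6)/2 × 2 = 425.8
  [2.5→6.5]: (278.6+173.3)/2 × 4 = 903.8
  Sum = 1366.4 µg/L·h
Tail: C_last/k_e = 173.3/0.15 = 1155.333
AUC_0→∞ (buccal film) = 1366.4 + 1155.333 = 2521.733 µg/L·h
F = (AUC_ev/D_ev)/(AUC_iv/D_iv) = (2521.733/600)/(2530/150) = 4.20289/16.8667 = 0.2492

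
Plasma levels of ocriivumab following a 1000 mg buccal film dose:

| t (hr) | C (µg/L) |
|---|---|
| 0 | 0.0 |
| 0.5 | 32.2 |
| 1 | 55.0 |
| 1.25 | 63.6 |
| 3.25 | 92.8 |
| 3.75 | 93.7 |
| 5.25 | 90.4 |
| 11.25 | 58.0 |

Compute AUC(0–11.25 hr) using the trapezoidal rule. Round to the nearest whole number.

Trapezoidal AUC_0→11.25:
  [0→0.5]: (0.0+32.2)/2 × 0.5 = 8.05
  [0.5→1]: (32.2+55.0)/2 × 0.5 = 21.8
  [1→1.25]: (55.0+63.6)/2 × 0.25 = 14.825
  [1.25→3.25]: (63.6+92.8)/2 × 2 = 156.4
  [3.25→3.75]: (92.8+93.7)/2 × 0.5 = 46.625
  [3.75→5.25]: (93.7+90.4)/2 × 1.5 = 138.075
  [5.25→11.25]: (90.4+58.0)/2 × 6 = 445.2
  Sum = 830.975 µg/L·hr

AUC = 831 µg/L·hr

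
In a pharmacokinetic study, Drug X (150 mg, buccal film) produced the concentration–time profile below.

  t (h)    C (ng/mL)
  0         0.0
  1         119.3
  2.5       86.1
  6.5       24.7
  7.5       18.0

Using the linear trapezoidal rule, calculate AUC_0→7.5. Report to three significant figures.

Trapezoidal AUC_0→7.5:
  [0→1]: (0.0+119.3)/2 × 1 = 59.65
  [1→2.5]: (119.3+86.1)/2 × 1.5 = 154.05
  [2.5→6.5]: (86.1+24.7)/2 × 4 = 221.6
  [6.5→7.5]: (24.7+18.0)/2 × 1 = 21.35
  Sum = 456.65 ng/mL·h

AUC = 457 ng/mL·h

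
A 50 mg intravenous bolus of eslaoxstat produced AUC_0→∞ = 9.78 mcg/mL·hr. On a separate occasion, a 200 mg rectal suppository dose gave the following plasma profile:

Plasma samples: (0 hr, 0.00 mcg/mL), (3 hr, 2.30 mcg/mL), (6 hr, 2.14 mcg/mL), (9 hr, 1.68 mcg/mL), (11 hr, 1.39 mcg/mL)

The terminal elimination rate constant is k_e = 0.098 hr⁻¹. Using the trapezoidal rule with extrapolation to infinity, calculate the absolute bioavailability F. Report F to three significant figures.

Trapezoidal AUC_0→11 (rectal suppository):
  [0→3]: (0.00+2.30)/2 × 3 = 3.45
  [3→6]: (2.30+2.14)/2 × 3 = 6.66
  [6→9]: (2.14+1.68)/2 × 3 = 5.73
  [9→11]: (1.68+1.39)/2 × 2 = 3.07
  Sum = 18.91 mcg/mL·hr
Tail: C_last/k_e = 1.39/0.098 = 14.184
AUC_0→∞ (rectal suppository) = 18.91 + 14.184 = 33.094 mcg/mL·hr
F = (AUC_ev/D_ev)/(AUC_iv/D_iv) = (33.094/200)/(9.78/50) = 0.16547/0.1956 = 0.8460

F = 0.846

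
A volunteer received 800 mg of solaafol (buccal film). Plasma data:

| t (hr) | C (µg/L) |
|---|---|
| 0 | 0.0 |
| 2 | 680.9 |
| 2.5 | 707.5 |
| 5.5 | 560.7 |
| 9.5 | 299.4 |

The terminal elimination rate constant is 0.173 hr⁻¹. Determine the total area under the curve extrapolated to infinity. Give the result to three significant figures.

AUC = 6380 µg/L·hr

Trapezoidal AUC_0→9.5:
  [0→2]: (0.0+680.9)/2 × 2 = 680.9
  [2→2.5]: (680.9+707.5)/2 × 0.5 = 347.1
  [2.5→5.5]: (707.5+560.7)/2 × 3 = 1902.3
  [5.5→9.5]: (560.7+299.4)/2 × 4 = 1720.2
  Sum = 4650.5 µg/L·hr
Extrapolated tail: C_last / k_e = 299.4 / 0.173 = 1730.636
AUC_0→∞ = 4650.5 + 1730.636 = 6381.136 µg/L·hr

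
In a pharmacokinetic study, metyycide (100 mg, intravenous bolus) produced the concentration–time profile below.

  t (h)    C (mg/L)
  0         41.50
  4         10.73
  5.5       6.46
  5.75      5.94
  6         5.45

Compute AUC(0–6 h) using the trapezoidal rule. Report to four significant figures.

AUC = 120.3 mg/L·h

Trapezoidal AUC_0→6:
  [0→4]: (41.50+10.73)/2 × 4 = 104.46
  [4→5.5]: (10.73+6.46)/2 × 1.5 = 12.8925
  [5.5→5.75]: (6.46+5.94)/2 × 0.25 = 1.55
  [5.75→6]: (5.94+5.45)/2 × 0.25 = 1.42375
  Sum = 120.32625 mg/L·h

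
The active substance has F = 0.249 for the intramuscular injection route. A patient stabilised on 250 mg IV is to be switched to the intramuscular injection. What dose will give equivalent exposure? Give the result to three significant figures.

D_intramuscular = 1000 mg

For equal systemic exposure: F × D_ev = D_iv
D_ev = D_iv / F = 250 / 0.249 = 1004.02 mg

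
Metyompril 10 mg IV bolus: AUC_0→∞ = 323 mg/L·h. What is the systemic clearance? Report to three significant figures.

CL = 0.0310 L/h

CL = Dose_iv / AUC_0→∞
   = 10 / 323 = 0.0309598 L/h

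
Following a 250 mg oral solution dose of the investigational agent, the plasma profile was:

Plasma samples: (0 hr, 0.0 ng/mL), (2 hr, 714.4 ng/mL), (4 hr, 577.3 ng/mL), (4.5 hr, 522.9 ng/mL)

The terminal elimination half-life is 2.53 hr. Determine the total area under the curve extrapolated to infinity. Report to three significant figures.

AUC = 4190 ng/mL·hr

Trapezoidal AUC_0→4.5:
  [0→2]: (0.0+714.4)/2 × 2 = 714.4
  [2→4]: (714.4+577.3)/2 × 2 = 1291.7
  [4→4.5]: (577.3+522.9)/2 × 0.5 = 275.05
  Sum = 2281.15 ng/mL·hr
k_e = ln2 / t½ = 0.693147 / 2.53 = 0.2740 hr^-1
Extrapolated tail: C_last / k_e = 522.9 / 0.274 = 1908.394
AUC_0→∞ = 2281.15 + 1908.394 = 4189.544 ng/mL·hr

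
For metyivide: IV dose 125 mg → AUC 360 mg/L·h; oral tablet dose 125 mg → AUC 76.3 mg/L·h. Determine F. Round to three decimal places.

F = (AUC_ev / D_ev) / (AUC_iv / D_iv)
  = (76.3/125) / (360/125)
  = 0.6104 / 2.88 = 0.2119

F = 0.212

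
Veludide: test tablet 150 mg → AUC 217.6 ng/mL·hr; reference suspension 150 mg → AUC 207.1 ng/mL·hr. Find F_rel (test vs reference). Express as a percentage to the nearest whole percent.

F_rel = 105%

F_rel = (AUC_test/D_test) / (AUC_ref/D_ref)
      = (217.6/150) / (207.1/150)
      = 1.45067 / 1.38067 = 1.0507 = 105.07%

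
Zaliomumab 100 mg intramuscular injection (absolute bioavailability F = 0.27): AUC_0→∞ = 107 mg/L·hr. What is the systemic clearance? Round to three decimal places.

CL = 0.252 L/hr

CL = F × Dose / AUC_0→∞
   = 0.27 × 100 / 107 = 0.252336 L/hr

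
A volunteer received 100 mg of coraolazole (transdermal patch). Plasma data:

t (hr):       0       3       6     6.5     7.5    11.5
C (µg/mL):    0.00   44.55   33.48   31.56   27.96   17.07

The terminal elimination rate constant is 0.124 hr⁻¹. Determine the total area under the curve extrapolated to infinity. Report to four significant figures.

Trapezoidal AUC_0→11.5:
  [0→3]: (0.00+44.55)/2 × 3 = 66.825
  [3→6]: (44.55+33.48)/2 × 3 = 117.045
  [6→6.5]: (33.48+31.56)/2 × 0.5 = 16.26
  [6.5→7.5]: (31.56+27.96)/2 × 1 = 29.76
  [7.5→11.5]: (27.96+17.07)/2 × 4 = 90.06
  Sum = 319.95 µg/mL·hr
Extrapolated tail: C_last / k_e = 17.07 / 0.124 = 137.661
AUC_0→∞ = 319.95 + 137.661 = 457.611 µg/mL·hr

AUC = 457.6 µg/mL·hr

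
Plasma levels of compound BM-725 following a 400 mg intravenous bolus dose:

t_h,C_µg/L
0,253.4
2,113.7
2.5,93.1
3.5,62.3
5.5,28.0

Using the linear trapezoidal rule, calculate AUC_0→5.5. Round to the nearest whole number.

AUC = 587 µg/L·h

Trapezoidal AUC_0→5.5:
  [0→2]: (253.4+113.7)/2 × 2 = 367.1
  [2→2.5]: (113.7+93.1)/2 × 0.5 = 51.7
  [2.5→3.5]: (93.1+62.3)/2 × 1 = 77.7
  [3.5→5.5]: (62.3+28.0)/2 × 2 = 90.3
  Sum = 586.8 µg/L·h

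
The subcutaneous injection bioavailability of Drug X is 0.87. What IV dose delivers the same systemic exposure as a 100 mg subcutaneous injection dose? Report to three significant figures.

D_iv = 87.0 mg

Systemic exposure from an extravascular dose = F × D_ev, so the equivalent IV dose is F × D_ev.
D_iv = F × D_ev = 0.87 × 100 = 87 mg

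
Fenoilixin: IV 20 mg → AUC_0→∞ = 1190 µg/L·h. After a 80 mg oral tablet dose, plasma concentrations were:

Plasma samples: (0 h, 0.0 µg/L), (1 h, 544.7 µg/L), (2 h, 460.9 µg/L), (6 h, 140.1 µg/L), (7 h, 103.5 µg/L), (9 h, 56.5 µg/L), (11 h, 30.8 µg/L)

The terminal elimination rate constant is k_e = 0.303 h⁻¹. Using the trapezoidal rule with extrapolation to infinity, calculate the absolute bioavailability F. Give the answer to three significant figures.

F = 0.514

Trapezoidal AUC_0→11 (oral tablet):
  [0→1]: (0.0+544.7)/2 × 1 = 272.35
  [1→2]: (544.7+460.9)/2 × 1 = 502.8
  [2→6]: (460.9+140.1)/2 × 4 = 1202.0
  [6→7]: (140.1+103.5)/2 × 1 = 121.8
  [7→9]: (103.5+56.5)/2 × 2 = 160.0
  [9→11]: (56.5+30.8)/2 × 2 = 87.3
  Sum = 2346.25 µg/L·h
Tail: C_last/k_e = 30.8/0.303 = 101.650
AUC_0→∞ (oral tablet) = 2346.25 + 101.650 = 2447.9 µg/L·h
F = (AUC_ev/D_ev)/(AUC_iv/D_iv) = (2447.9/80)/(1190/20) = 30.59875/59.5 = 0.5143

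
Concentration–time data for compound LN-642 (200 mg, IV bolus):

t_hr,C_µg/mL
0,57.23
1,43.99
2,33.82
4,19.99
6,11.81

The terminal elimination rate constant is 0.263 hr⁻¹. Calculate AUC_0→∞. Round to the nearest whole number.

AUC = 220 µg/mL·hr

Trapezoidal AUC_0→6:
  [0→1]: (57.23+43.99)/2 × 1 = 50.61
  [1→2]: (43.99+33.82)/2 × 1 = 38.905
  [2→4]: (33.82+19.99)/2 × 2 = 53.81
  [4→6]: (19.99+11.81)/2 × 2 = 31.8
  Sum = 175.125 µg/mL·hr
Extrapolated tail: C_last / k_e = 11.81 / 0.263 = 44.905
AUC_0→∞ = 175.125 + 44.905 = 220.03 µg/mL·hr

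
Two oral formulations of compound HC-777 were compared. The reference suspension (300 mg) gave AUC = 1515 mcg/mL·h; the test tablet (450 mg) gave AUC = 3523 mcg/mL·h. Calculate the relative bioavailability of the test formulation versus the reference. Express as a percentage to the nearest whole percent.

F_rel = 155%

F_rel = (AUC_test/D_test) / (AUC_ref/D_ref)
      = (3523/450) / (1515/300)
      = 7.82889 / 5.05 = 1.5503 = 155.03%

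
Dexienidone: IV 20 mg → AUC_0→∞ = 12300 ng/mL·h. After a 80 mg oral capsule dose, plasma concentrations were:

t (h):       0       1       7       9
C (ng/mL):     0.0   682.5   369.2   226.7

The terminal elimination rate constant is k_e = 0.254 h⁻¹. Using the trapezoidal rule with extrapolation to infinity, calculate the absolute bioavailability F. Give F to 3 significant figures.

F = 0.101

Trapezoidal AUC_0→9 (oral capsule):
  [0→1]: (0.0+682.5)/2 × 1 = 341.25
  [1→7]: (682.5+369.2)/2 × 6 = 3155.1
  [7→9]: (369.2+226.7)/2 × 2 = 595.9
  Sum = 4092.25 ng/mL·h
Tail: C_last/k_e = 226.7/0.254 = 892.520
AUC_0→∞ (oral capsule) = 4092.25 + 892.520 = 4984.77 ng/mL·h
F = (AUC_ev/D_ev)/(AUC_iv/D_iv) = (4984.77/80)/(12300/20) = 62.309625/615 = 0.1013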